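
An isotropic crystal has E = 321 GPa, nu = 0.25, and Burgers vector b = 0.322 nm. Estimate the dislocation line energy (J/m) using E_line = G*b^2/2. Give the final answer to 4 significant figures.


Step 1: G = E / (2*(1+nu))
G = 321 / (2*(1+0.25)) = 128.4 GPa = 1.284e+11 Pa
Step 2: E_line = G*b^2/2
b = 0.322 nm = 3.22e-10 m
E_line = 0.5 * 1.284e+11 * (3.22e-10)^2 = 6.657e-09 J/m


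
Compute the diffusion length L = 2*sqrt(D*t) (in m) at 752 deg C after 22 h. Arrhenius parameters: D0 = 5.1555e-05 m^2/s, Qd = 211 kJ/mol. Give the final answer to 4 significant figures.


Step 1: D = D0 * exp(-Qd/(R*T))
T = 1025.15 K
D = 5.1555e-05 * exp(-211e3 / (8.314 * 1025.15)) = 9.13617e-16 m^2/s
Step 2: L = 2*sqrt(D*t)
t = 22 h = 79200 s
L = 2*sqrt(9.13617e-16 * 79200) = 1.701e-05 m


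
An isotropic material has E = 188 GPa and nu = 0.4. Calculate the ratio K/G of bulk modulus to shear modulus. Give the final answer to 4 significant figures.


G = E / (2*(1+nu))
G = 188 / (2*(1+0.4)) = 67.1429 GPa
K = E / (3*(1-2*nu))
K = 188 / (3*(1-2*0.4)) = 313.333 GPa
K/G = 313.333 / 67.1429 = 4.667


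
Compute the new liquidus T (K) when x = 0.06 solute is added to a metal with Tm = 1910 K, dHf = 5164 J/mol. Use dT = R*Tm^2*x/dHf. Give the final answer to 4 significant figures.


dT = R*Tm^2*x / dHf
dT = 8.314 * 1910^2 * 0.06 / 5164
dT = 352.405 K
T_new = 1910 - 352.405 = 1558 K


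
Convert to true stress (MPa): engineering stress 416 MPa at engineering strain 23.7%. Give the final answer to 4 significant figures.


sigma_true = sigma_eng * (1 + epsilon_eng)
sigma_true = 416 * (1 + 0.237)
sigma_true = 514.6 MPa


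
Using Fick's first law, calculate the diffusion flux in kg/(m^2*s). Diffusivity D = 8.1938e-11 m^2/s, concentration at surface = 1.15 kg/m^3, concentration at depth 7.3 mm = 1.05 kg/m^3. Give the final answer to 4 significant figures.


J = -D * (dC/dx) = D * (C1 - C2) / dx
J = 8.1938e-11 * (1.15 - 1.05) / 7.3e-03
J = 1.122e-09 kg/(m^2*s)


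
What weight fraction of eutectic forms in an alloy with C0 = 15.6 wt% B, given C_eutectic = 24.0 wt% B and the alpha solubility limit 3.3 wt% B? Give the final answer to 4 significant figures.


f_primary = (C_e - C0) / (C_e - C_alpha_max)
f_primary = (24.0 - 15.6) / (24.0 - 3.3)
f_primary = 0.405797
f_eutectic = 1 - 0.405797 = 0.5942


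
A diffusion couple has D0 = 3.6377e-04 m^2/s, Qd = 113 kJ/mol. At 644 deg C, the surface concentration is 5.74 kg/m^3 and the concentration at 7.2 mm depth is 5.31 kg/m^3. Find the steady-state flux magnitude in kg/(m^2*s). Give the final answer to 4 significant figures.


Step 1: D = D0 * exp(-Qd/(R*T))
T = 644 + 273.15 = 917.15 K
D = 3.6377e-04 * exp(-113e3 / (8.314 * 917.15)) = 1.33316e-10 m^2/s
Step 2: J = D * (C1 - C2) / dx
J = 1.33316e-10 * (5.74 - 5.31) / 7.2e-03
J = 7.962e-09 kg/(m^2*s)


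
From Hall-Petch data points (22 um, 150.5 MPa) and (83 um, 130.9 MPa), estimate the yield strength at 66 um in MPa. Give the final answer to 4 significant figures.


sigma_y = sigma0 + k / sqrt(d)
1/sqrt(d1) = 1/sqrt(2.2e-05) = 213.201;  1/sqrt(d2) = 109.764
k = (sigma1 - sigma2) / (1/sqrt(d1) - 1/sqrt(d2)) = (150.5 - 130.9) / (213.201 - 109.764) = 0.189488 MPa*m^0.5
sigma0 = sigma1 - k/sqrt(d1) = 150.5 - 0.189488*213.201 = 110.101 MPa
sigma_y(d3) = 110.101 + 0.189488 / sqrt(6.6e-05) = 133.4 MPa


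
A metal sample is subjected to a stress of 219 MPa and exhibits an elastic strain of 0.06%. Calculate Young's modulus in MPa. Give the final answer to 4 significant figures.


E = sigma / epsilon
epsilon = 0.06% = 6e-04
E = 219 / 6e-04
E = 365000 MPa


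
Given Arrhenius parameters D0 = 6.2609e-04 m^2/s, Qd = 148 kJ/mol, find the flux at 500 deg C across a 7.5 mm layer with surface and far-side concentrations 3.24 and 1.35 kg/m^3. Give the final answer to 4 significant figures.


Step 1: D = D0 * exp(-Qd/(R*T))
T = 500 + 273.15 = 773.15 K
D = 6.2609e-04 * exp(-148e3 / (8.314 * 773.15)) = 6.27012e-14 m^2/s
Step 2: J = D * (C1 - C2) / dx
J = 6.27012e-14 * (3.24 - 1.35) / 7.5e-03
J = 1.58e-11 kg/(m^2*s)


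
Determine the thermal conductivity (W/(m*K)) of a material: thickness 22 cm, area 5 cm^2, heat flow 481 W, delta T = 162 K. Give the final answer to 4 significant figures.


k = Q*L / (A*dT)
L = 0.22 m, A = 5e-04 m^2
k = 481 * 0.22 / (5e-04 * 162)
k = 1306 W/(m*K)


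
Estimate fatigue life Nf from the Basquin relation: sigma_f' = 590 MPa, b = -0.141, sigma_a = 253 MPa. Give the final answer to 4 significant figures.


sigma_a = sigma_f' * (2*Nf)^b
2*Nf = (sigma_a / sigma_f')^(1/b)
2*Nf = (253 / 590)^(1/-0.141)
2*Nf = 405.532
Nf = 202.8 cycles


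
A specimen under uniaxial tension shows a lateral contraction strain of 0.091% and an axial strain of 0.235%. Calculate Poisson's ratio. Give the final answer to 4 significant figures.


nu = -epsilon_lat / epsilon_axial
Lateral strain is contraction (negative), so using magnitudes:
nu = 0.091 / 0.235
nu = 0.3872


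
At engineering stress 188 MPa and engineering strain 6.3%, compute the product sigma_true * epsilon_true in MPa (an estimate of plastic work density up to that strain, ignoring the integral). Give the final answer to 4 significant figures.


sigma_true = sigma_eng * (1 + epsilon_eng)
sigma_true = 188 * (1 + 0.063) = 199.844 MPa
epsilon_true = ln(1 + epsilon_eng)
epsilon_true = ln(1 + 0.063) = 0.0610951
sigma_true * epsilon_true = 199.844 * 0.0610951 = 12.21 MPa


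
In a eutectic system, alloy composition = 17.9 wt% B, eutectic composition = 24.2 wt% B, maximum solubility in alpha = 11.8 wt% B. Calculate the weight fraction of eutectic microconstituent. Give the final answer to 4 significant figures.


f_primary = (C_e - C0) / (C_e - C_alpha_max)
f_primary = (24.2 - 17.9) / (24.2 - 11.8)
f_primary = 0.508065
f_eutectic = 1 - 0.508065 = 0.4919


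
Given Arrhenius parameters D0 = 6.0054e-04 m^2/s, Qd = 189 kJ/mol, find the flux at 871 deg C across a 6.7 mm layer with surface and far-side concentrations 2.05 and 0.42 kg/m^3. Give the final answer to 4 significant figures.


Step 1: D = D0 * exp(-Qd/(R*T))
T = 871 + 273.15 = 1144.15 K
D = 6.0054e-04 * exp(-189e3 / (8.314 * 1144.15)) = 1.41152e-12 m^2/s
Step 2: J = D * (C1 - C2) / dx
J = 1.41152e-12 * (2.05 - 0.42) / 6.7e-03
J = 3.434e-10 kg/(m^2*s)


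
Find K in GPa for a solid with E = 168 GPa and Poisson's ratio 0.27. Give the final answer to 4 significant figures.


K = E / (3*(1-2*nu))
K = 168 / (3*(1-2*0.27))
K = 121.7 GPa


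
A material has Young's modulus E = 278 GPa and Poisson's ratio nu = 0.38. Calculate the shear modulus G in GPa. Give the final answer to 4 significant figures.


G = E / (2*(1+nu))
G = 278 / (2*(1+0.38))
G = 100.7 GPa


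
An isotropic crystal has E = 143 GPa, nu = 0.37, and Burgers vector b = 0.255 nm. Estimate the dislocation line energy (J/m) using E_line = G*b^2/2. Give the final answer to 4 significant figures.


Step 1: G = E / (2*(1+nu))
G = 143 / (2*(1+0.37)) = 52.1898 GPa = 5.21898e+10 Pa
Step 2: E_line = G*b^2/2
b = 0.255 nm = 2.55e-10 m
E_line = 0.5 * 5.21898e+10 * (2.55e-10)^2 = 1.697e-09 J/m


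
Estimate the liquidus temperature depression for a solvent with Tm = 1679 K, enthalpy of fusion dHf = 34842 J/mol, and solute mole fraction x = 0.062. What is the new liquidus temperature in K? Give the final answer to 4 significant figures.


dT = R*Tm^2*x / dHf
dT = 8.314 * 1679^2 * 0.062 / 34842
dT = 41.7061 K
T_new = 1679 - 41.7061 = 1637 K


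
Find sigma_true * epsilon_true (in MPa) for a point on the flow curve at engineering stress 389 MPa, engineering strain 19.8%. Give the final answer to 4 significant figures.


sigma_true = sigma_eng * (1 + epsilon_eng)
sigma_true = 389 * (1 + 0.198) = 466.022 MPa
epsilon_true = ln(1 + epsilon_eng)
epsilon_true = ln(1 + 0.198) = 0.180653
sigma_true * epsilon_true = 466.022 * 0.180653 = 84.19 MPa


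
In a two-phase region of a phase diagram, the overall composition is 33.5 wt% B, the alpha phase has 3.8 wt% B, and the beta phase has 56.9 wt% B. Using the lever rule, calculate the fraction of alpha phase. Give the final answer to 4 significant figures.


f_alpha = (C_beta - C0) / (C_beta - C_alpha)
f_alpha = (56.9 - 33.5) / (56.9 - 3.8)
f_alpha = 0.4407


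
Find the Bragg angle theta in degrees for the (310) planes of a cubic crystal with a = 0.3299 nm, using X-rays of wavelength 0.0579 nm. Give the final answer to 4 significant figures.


d = a / sqrt(h^2+k^2+l^2)
d = 0.3299 / sqrt(10) = 0.104324 nm
lambda = 2*d*sin(theta)  =>  sin(theta) = lambda / (2*d)
sin(theta) = 0.0579 / (2 * 0.104324) = 0.277502
theta = 16.11 deg


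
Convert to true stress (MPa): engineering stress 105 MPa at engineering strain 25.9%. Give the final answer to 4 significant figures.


sigma_true = sigma_eng * (1 + epsilon_eng)
sigma_true = 105 * (1 + 0.259)
sigma_true = 132.2 MPa


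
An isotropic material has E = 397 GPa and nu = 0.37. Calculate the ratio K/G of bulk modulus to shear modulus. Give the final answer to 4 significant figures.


G = E / (2*(1+nu))
G = 397 / (2*(1+0.37)) = 144.891 GPa
K = E / (3*(1-2*nu))
K = 397 / (3*(1-2*0.37)) = 508.974 GPa
K/G = 508.974 / 144.891 = 3.513


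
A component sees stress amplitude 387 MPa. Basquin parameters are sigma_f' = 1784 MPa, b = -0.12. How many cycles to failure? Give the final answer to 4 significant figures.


sigma_a = sigma_f' * (2*Nf)^b
2*Nf = (sigma_a / sigma_f')^(1/b)
2*Nf = (387 / 1784)^(1/-0.12)
2*Nf = 339390
Nf = 169700 cycles


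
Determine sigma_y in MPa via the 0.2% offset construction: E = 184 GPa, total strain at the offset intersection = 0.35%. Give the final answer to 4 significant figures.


Offset strain = 0.002
Elastic strain at yield = total_strain - offset = 3.5e-03 - 0.002 = 1.5e-03
sigma_y = E * elastic_strain = 184000 * 1.5e-03
sigma_y = 276 MPa


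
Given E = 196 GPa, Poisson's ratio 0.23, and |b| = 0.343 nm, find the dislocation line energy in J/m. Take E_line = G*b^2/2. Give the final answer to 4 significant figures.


Step 1: G = E / (2*(1+nu))
G = 196 / (2*(1+0.23)) = 79.6748 GPa = 7.96748e+10 Pa
Step 2: E_line = G*b^2/2
b = 0.343 nm = 3.43e-10 m
E_line = 0.5 * 7.96748e+10 * (3.43e-10)^2 = 4.687e-09 J/m


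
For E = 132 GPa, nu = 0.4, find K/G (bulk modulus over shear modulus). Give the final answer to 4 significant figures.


G = E / (2*(1+nu))
G = 132 / (2*(1+0.4)) = 47.1429 GPa
K = E / (3*(1-2*nu))
K = 132 / (3*(1-2*0.4)) = 220 GPa
K/G = 220 / 47.1429 = 4.667


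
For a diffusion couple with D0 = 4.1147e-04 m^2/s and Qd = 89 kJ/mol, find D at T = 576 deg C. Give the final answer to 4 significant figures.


D = D0 * exp(-Qd / (R*T))
T = 849.15 K
D = 4.1147e-04 * exp(-89e3 / (8.314 * 849.15))
D = 1.378e-09 m^2/s


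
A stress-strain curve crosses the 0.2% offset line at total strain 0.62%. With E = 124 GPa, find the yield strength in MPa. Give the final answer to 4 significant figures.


Offset strain = 0.002
Elastic strain at yield = total_strain - offset = 6.2e-03 - 0.002 = 4.2e-03
sigma_y = E * elastic_strain = 124000 * 4.2e-03
sigma_y = 520.8 MPa


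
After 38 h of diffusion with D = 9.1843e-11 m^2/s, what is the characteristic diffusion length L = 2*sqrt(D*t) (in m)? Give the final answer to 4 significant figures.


t = 38 hr = 136800 s
Diffusion length = 2*sqrt(D*t)
= 2*sqrt(9.1843e-11 * 136800)
= 7.089e-03 m


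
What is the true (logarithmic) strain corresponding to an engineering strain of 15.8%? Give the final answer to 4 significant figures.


epsilon_true = ln(1 + epsilon_eng)
epsilon_true = ln(1 + 0.158)
epsilon_true = 0.1467


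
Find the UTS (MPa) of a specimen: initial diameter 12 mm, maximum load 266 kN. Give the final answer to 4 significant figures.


A0 = pi*(d/2)^2 = pi*(12/2)^2 = 113.097 mm^2
UTS = F_max / A0 = 266*1000 / 113.097
UTS = 2352 MPa


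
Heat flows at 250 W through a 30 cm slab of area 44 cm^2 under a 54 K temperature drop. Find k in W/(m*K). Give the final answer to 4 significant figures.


k = Q*L / (A*dT)
L = 0.3 m, A = 4.4e-03 m^2
k = 250 * 0.3 / (4.4e-03 * 54)
k = 315.7 W/(m*K)


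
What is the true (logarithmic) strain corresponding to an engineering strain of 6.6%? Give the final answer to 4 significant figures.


epsilon_true = ln(1 + epsilon_eng)
epsilon_true = ln(1 + 0.066)
epsilon_true = 0.06391


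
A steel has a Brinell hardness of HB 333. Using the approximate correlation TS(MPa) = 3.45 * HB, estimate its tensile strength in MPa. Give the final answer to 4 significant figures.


TS (MPa) = 3.45 * HB
TS = 3.45 * 333
TS = 1149 MPa


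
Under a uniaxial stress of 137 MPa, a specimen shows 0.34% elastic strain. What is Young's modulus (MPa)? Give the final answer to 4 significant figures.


E = sigma / epsilon
epsilon = 0.34% = 3.4e-03
E = 137 / 3.4e-03
E = 40290 MPa


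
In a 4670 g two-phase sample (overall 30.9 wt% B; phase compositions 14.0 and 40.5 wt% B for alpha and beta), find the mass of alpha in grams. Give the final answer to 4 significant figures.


f_alpha = (C_beta - C0) / (C_beta - C_alpha)
f_alpha = (40.5 - 30.9) / (40.5 - 14.0) = 0.362264
m_alpha = f_alpha * m_total = 0.362264 * 4670 = 1692 g


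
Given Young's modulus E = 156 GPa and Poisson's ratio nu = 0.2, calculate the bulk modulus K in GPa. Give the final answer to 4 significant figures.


K = E / (3*(1-2*nu))
K = 156 / (3*(1-2*0.2))
K = 86.67 GPa


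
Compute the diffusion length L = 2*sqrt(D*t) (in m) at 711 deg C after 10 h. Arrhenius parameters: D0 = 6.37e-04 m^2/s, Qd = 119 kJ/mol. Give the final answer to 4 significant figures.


Step 1: D = D0 * exp(-Qd/(R*T))
T = 984.15 K
D = 6.37e-04 * exp(-119e3 / (8.314 * 984.15)) = 3.07525e-10 m^2/s
Step 2: L = 2*sqrt(D*t)
t = 10 h = 36000 s
L = 2*sqrt(3.07525e-10 * 36000) = 6.655e-03 m


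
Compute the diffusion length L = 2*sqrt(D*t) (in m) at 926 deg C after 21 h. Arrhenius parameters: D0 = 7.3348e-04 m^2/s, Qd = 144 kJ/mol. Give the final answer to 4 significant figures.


Step 1: D = D0 * exp(-Qd/(R*T))
T = 1199.15 K
D = 7.3348e-04 * exp(-144e3 / (8.314 * 1199.15)) = 3.91347e-10 m^2/s
Step 2: L = 2*sqrt(D*t)
t = 21 h = 75600 s
L = 2*sqrt(3.91347e-10 * 75600) = 0.01088 m


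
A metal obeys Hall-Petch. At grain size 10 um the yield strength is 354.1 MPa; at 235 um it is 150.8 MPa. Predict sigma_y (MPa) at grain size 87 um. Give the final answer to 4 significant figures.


sigma_y = sigma0 + k / sqrt(d)
1/sqrt(d1) = 1/sqrt(1e-05) = 316.228;  1/sqrt(d2) = 65.2328
k = (sigma1 - sigma2) / (1/sqrt(d1) - 1/sqrt(d2)) = (354.1 - 150.8) / (316.228 - 65.2328) = 0.809976 MPa*m^0.5
sigma0 = sigma1 - k/sqrt(d1) = 354.1 - 0.809976*316.228 = 97.963 MPa
sigma_y(d3) = 97.963 + 0.809976 / sqrt(8.7e-05) = 184.8 MPa


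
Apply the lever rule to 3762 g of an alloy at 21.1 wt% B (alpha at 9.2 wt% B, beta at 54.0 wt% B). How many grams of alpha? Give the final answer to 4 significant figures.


f_alpha = (C_beta - C0) / (C_beta - C_alpha)
f_alpha = (54.0 - 21.1) / (54.0 - 9.2) = 0.734375
m_alpha = f_alpha * m_total = 0.734375 * 3762 = 2763 g


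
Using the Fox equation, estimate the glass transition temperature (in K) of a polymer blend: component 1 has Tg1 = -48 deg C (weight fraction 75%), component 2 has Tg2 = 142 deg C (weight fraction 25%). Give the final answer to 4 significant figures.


1/Tg = w1/Tg1 + w2/Tg2 (in Kelvin)
Tg1 = 225.15 K, Tg2 = 415.15 K
1/Tg = 0.75/225.15 + 0.25/415.15
Tg = 254.2 K


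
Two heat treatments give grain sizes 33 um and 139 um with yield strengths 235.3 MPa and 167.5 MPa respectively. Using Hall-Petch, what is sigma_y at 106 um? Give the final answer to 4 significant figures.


sigma_y = sigma0 + k / sqrt(d)
1/sqrt(d1) = 1/sqrt(3.3e-05) = 174.078;  1/sqrt(d2) = 84.8189
k = (sigma1 - sigma2) / (1/sqrt(d1) - 1/sqrt(d2)) = (235.3 - 167.5) / (174.078 - 84.8189) = 0.759589 MPa*m^0.5
sigma0 = sigma1 - k/sqrt(d1) = 235.3 - 0.759589*174.078 = 103.072 MPa
sigma_y(d3) = 103.072 + 0.759589 / sqrt(1.06e-04) = 176.9 MPa


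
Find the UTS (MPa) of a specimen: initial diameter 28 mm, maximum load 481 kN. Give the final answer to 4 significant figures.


A0 = pi*(d/2)^2 = pi*(28/2)^2 = 615.752 mm^2
UTS = F_max / A0 = 481*1000 / 615.752
UTS = 781.2 MPa


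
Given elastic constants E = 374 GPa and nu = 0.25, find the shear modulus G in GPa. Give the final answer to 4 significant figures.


G = E / (2*(1+nu))
G = 374 / (2*(1+0.25))
G = 149.6 GPa


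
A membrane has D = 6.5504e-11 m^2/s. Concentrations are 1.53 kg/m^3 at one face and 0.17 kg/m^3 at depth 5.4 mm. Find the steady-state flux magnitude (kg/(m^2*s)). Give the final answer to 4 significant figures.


J = -D * (dC/dx) = D * (C1 - C2) / dx
J = 6.5504e-11 * (1.53 - 0.17) / 5.4e-03
J = 1.65e-08 kg/(m^2*s)


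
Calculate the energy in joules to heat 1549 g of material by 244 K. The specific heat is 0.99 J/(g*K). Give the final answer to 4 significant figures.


Q = m * cp * dT
Q = 1549 * 0.99 * 244
Q = 374200 J


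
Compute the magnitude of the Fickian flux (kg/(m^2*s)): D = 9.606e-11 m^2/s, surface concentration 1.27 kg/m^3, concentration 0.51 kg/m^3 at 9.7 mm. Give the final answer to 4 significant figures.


J = -D * (dC/dx) = D * (C1 - C2) / dx
J = 9.606e-11 * (1.27 - 0.51) / 9.7e-03
J = 7.526e-09 kg/(m^2*s)


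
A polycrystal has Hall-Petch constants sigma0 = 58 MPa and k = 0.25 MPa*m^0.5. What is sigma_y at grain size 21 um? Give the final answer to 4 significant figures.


sigma_y = sigma0 + k / sqrt(d)
d = 21 um = 2.1e-05 m
sigma_y = 58 + 0.25 / sqrt(2.1e-05)
sigma_y = 112.6 MPa


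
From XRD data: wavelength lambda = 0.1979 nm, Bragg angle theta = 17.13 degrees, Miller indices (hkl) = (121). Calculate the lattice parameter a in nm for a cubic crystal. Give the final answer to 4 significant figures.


d = lambda / (2*sin(theta))
d = 0.1979 / (2*sin(17.13 deg))
d = 0.335947 nm
a = d * sqrt(h^2+k^2+l^2) = 0.335947 * sqrt(6)
a = 0.8229 nm


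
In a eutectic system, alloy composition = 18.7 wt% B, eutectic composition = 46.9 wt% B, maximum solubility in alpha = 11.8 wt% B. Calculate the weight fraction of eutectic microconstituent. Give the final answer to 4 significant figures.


f_primary = (C_e - C0) / (C_e - C_alpha_max)
f_primary = (46.9 - 18.7) / (46.9 - 11.8)
f_primary = 0.803419
f_eutectic = 1 - 0.803419 = 0.1966


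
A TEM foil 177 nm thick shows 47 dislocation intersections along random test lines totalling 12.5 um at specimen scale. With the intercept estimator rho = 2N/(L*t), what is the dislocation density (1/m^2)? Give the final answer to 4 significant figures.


rho = 2N / (L * t)
L = 12.5 um = 1.25e-05 m, t = 177 nm = 1.77e-07 m
rho = 2 * 47 / (1.25e-05 * 1.77e-07)
rho = 4.249e+13 1/m^2


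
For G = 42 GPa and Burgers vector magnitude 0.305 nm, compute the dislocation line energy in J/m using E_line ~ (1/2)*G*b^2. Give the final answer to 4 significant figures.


E = G*b^2/2
b = 0.305 nm = 3.05e-10 m
G = 42 GPa = 4.2e+10 Pa
E = 0.5 * 4.2e+10 * (3.05e-10)^2
E = 1.954e-09 J/m


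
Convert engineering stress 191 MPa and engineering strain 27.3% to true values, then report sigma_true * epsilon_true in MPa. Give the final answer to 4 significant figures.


sigma_true = sigma_eng * (1 + epsilon_eng)
sigma_true = 191 * (1 + 0.273) = 243.143 MPa
epsilon_true = ln(1 + epsilon_eng)
epsilon_true = ln(1 + 0.273) = 0.241376
sigma_true * epsilon_true = 243.143 * 0.241376 = 58.69 MPa


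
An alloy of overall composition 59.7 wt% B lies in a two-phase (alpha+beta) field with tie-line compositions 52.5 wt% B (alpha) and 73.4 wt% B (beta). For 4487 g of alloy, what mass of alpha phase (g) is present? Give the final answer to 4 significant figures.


f_alpha = (C_beta - C0) / (C_beta - C_alpha)
f_alpha = (73.4 - 59.7) / (73.4 - 52.5) = 0.655502
m_alpha = f_alpha * m_total = 0.655502 * 4487 = 2941 g


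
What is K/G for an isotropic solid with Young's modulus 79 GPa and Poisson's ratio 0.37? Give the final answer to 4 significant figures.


G = E / (2*(1+nu))
G = 79 / (2*(1+0.37)) = 28.8321 GPa
K = E / (3*(1-2*nu))
K = 79 / (3*(1-2*0.37)) = 101.282 GPa
K/G = 101.282 / 28.8321 = 3.513


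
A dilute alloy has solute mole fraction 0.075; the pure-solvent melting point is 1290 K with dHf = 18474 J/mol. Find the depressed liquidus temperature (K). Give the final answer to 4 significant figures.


dT = R*Tm^2*x / dHf
dT = 8.314 * 1290^2 * 0.075 / 18474
dT = 56.1681 K
T_new = 1290 - 56.1681 = 1234 K


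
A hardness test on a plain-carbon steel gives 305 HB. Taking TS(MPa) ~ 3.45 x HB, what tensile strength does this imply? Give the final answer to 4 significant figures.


TS (MPa) = 3.45 * HB
TS = 3.45 * 305
TS = 1052 MPa


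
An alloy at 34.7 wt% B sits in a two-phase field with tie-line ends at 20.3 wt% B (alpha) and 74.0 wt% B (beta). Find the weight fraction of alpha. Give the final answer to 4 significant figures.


f_alpha = (C_beta - C0) / (C_beta - C_alpha)
f_alpha = (74.0 - 34.7) / (74.0 - 20.3)
f_alpha = 0.7318


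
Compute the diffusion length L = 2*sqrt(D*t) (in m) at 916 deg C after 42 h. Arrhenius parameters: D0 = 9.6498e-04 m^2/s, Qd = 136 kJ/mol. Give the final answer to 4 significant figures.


Step 1: D = D0 * exp(-Qd/(R*T))
T = 1189.15 K
D = 9.6498e-04 * exp(-136e3 / (8.314 * 1189.15)) = 1.02415e-09 m^2/s
Step 2: L = 2*sqrt(D*t)
t = 42 h = 151200 s
L = 2*sqrt(1.02415e-09 * 151200) = 0.02489 m


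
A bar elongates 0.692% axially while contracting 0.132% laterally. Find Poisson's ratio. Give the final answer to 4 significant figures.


nu = -epsilon_lat / epsilon_axial
Lateral strain is contraction (negative), so using magnitudes:
nu = 0.132 / 0.692
nu = 0.1908


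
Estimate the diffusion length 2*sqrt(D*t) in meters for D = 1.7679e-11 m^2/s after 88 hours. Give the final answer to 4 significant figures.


t = 88 hr = 316800 s
Diffusion length = 2*sqrt(D*t)
= 2*sqrt(1.7679e-11 * 316800)
= 4.733e-03 m


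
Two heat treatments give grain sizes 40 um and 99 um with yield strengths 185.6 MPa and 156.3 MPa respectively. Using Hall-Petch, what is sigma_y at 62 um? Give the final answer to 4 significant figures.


sigma_y = sigma0 + k / sqrt(d)
1/sqrt(d1) = 1/sqrt(4e-05) = 158.114;  1/sqrt(d2) = 100.504
k = (sigma1 - sigma2) / (1/sqrt(d1) - 1/sqrt(d2)) = (185.6 - 156.3) / (158.114 - 100.504) = 0.508591 MPa*m^0.5
sigma0 = sigma1 - k/sqrt(d1) = 185.6 - 0.508591*158.114 = 105.185 MPa
sigma_y(d3) = 105.185 + 0.508591 / sqrt(6.2e-05) = 169.8 MPa


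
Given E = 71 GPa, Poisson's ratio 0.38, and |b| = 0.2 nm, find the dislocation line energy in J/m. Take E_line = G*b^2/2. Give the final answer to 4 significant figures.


Step 1: G = E / (2*(1+nu))
G = 71 / (2*(1+0.38)) = 25.7246 GPa = 2.57246e+10 Pa
Step 2: E_line = G*b^2/2
b = 0.2 nm = 2e-10 m
E_line = 0.5 * 2.57246e+10 * (2e-10)^2 = 5.145e-10 J/m


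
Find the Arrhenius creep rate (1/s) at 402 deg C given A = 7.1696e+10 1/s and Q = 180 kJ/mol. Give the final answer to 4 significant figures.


rate = A * exp(-Q / (R*T))
T = 402 + 273.15 = 675.15 K
rate = 7.1696e+10 * exp(-180e3 / (8.314 * 675.15))
rate = 8.489e-04 1/s


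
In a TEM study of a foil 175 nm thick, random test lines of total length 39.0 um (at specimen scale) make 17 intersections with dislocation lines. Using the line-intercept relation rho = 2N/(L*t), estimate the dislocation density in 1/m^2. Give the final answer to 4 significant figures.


rho = 2N / (L * t)
L = 39.0 um = 3.9e-05 m, t = 175 nm = 1.75e-07 m
rho = 2 * 17 / (3.9e-05 * 1.75e-07)
rho = 4.982e+12 1/m^2


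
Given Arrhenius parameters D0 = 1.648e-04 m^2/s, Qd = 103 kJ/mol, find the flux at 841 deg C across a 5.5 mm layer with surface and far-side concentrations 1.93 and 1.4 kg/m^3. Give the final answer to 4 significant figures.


Step 1: D = D0 * exp(-Qd/(R*T))
T = 841 + 273.15 = 1114.15 K
D = 1.648e-04 * exp(-103e3 / (8.314 * 1114.15)) = 2.44252e-09 m^2/s
Step 2: J = D * (C1 - C2) / dx
J = 2.44252e-09 * (1.93 - 1.4) / 5.5e-03
J = 2.354e-07 kg/(m^2*s)


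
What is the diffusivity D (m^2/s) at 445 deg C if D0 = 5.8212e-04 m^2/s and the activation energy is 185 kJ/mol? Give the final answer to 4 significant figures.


D = D0 * exp(-Qd / (R*T))
T = 718.15 K
D = 5.8212e-04 * exp(-185e3 / (8.314 * 718.15))
D = 2.035e-17 m^2/s


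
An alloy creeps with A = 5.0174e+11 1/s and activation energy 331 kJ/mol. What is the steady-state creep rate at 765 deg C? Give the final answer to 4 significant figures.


rate = A * exp(-Q / (R*T))
T = 765 + 273.15 = 1038.15 K
rate = 5.0174e+11 * exp(-331e3 / (8.314 * 1038.15))
rate = 1.111e-05 1/s


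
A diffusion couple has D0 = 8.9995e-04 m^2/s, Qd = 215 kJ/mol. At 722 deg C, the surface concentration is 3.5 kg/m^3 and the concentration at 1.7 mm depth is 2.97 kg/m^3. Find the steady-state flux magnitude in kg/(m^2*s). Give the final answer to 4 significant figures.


Step 1: D = D0 * exp(-Qd/(R*T))
T = 722 + 273.15 = 995.15 K
D = 8.9995e-04 * exp(-215e3 / (8.314 * 995.15)) = 4.66262e-15 m^2/s
Step 2: J = D * (C1 - C2) / dx
J = 4.66262e-15 * (3.5 - 2.97) / 1.7e-03
J = 1.454e-12 kg/(m^2*s)


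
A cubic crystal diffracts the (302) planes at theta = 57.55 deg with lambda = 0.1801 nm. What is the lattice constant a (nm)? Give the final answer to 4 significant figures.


d = lambda / (2*sin(theta))
d = 0.1801 / (2*sin(57.55 deg))
d = 0.106712 nm
a = d * sqrt(h^2+k^2+l^2) = 0.106712 * sqrt(13)
a = 0.3848 nm


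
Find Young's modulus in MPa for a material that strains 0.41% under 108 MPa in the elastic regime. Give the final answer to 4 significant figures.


E = sigma / epsilon
epsilon = 0.41% = 4.1e-03
E = 108 / 4.1e-03
E = 26340 MPa


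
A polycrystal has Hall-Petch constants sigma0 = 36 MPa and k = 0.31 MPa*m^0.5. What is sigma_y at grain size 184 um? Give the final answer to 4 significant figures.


sigma_y = sigma0 + k / sqrt(d)
d = 184 um = 1.84e-04 m
sigma_y = 36 + 0.31 / sqrt(1.84e-04)
sigma_y = 58.85 MPa


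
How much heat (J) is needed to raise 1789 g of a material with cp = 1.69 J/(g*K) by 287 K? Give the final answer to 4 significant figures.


Q = m * cp * dT
Q = 1789 * 1.69 * 287
Q = 867700 J


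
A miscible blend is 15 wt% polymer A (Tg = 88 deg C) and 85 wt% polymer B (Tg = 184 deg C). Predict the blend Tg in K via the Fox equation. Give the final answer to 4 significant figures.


1/Tg = w1/Tg1 + w2/Tg2 (in Kelvin)
Tg1 = 361.15 K, Tg2 = 457.15 K
1/Tg = 0.15/361.15 + 0.85/457.15
Tg = 439.6 K


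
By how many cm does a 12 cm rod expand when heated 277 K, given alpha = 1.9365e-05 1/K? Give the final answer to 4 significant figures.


dL = L0 * alpha * dT
dL = 12 * 1.9365e-05 * 277
dL = 0.06437 cm


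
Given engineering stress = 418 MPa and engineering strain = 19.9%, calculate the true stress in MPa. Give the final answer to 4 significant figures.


sigma_true = sigma_eng * (1 + epsilon_eng)
sigma_true = 418 * (1 + 0.199)
sigma_true = 501.2 MPa


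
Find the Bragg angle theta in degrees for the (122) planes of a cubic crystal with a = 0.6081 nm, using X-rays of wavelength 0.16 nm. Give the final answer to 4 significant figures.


d = a / sqrt(h^2+k^2+l^2)
d = 0.6081 / sqrt(9) = 0.2027 nm
lambda = 2*d*sin(theta)  =>  sin(theta) = lambda / (2*d)
sin(theta) = 0.16 / (2 * 0.2027) = 0.394672
theta = 23.25 deg


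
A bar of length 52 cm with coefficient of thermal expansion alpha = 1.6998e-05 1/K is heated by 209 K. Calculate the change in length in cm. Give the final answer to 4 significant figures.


dL = L0 * alpha * dT
dL = 52 * 1.6998e-05 * 209
dL = 0.1847 cm


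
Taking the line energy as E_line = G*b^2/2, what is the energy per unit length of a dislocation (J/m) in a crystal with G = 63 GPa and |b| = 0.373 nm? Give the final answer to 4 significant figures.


E = G*b^2/2
b = 0.373 nm = 3.73e-10 m
G = 63 GPa = 6.3e+10 Pa
E = 0.5 * 6.3e+10 * (3.73e-10)^2
E = 4.383e-09 J/m


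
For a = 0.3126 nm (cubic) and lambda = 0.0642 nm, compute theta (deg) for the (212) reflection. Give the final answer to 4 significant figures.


d = a / sqrt(h^2+k^2+l^2)
d = 0.3126 / sqrt(9) = 0.1042 nm
lambda = 2*d*sin(theta)  =>  sin(theta) = lambda / (2*d)
sin(theta) = 0.0642 / (2 * 0.1042) = 0.308061
theta = 17.94 deg


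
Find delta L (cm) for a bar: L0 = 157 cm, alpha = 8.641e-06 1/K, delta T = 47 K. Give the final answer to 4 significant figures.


dL = L0 * alpha * dT
dL = 157 * 8.641e-06 * 47
dL = 0.06376 cm


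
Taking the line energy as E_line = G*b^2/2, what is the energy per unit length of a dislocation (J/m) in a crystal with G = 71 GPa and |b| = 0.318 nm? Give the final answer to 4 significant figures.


E = G*b^2/2
b = 0.318 nm = 3.18e-10 m
G = 71 GPa = 7.1e+10 Pa
E = 0.5 * 7.1e+10 * (3.18e-10)^2
E = 3.59e-09 J/m


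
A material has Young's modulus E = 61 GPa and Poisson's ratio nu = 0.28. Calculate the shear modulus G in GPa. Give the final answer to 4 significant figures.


G = E / (2*(1+nu))
G = 61 / (2*(1+0.28))
G = 23.83 GPa


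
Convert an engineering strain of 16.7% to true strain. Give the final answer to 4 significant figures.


epsilon_true = ln(1 + epsilon_eng)
epsilon_true = ln(1 + 0.167)
epsilon_true = 0.1544


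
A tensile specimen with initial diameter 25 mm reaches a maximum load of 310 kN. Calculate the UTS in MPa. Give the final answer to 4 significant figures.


A0 = pi*(d/2)^2 = pi*(25/2)^2 = 490.874 mm^2
UTS = F_max / A0 = 310*1000 / 490.874
UTS = 631.5 MPa


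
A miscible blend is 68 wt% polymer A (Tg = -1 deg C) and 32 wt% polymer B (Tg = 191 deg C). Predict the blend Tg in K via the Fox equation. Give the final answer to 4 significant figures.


1/Tg = w1/Tg1 + w2/Tg2 (in Kelvin)
Tg1 = 272.15 K, Tg2 = 464.15 K
1/Tg = 0.68/272.15 + 0.32/464.15
Tg = 313.7 K


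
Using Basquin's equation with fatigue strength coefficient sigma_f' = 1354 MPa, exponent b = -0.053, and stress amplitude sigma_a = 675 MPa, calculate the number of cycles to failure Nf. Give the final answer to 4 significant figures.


sigma_a = sigma_f' * (2*Nf)^b
2*Nf = (sigma_a / sigma_f')^(1/b)
2*Nf = (675 / 1354)^(1/-0.053)
2*Nf = 505888
Nf = 252900 cycles


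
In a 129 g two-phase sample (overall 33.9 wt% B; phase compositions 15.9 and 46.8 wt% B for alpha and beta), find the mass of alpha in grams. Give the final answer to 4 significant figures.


f_alpha = (C_beta - C0) / (C_beta - C_alpha)
f_alpha = (46.8 - 33.9) / (46.8 - 15.9) = 0.417476
m_alpha = f_alpha * m_total = 0.417476 * 129 = 53.85 g


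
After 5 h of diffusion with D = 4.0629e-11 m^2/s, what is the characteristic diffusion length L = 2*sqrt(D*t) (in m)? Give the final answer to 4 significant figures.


t = 5 hr = 18000 s
Diffusion length = 2*sqrt(D*t)
= 2*sqrt(4.0629e-11 * 18000)
= 1.71e-03 m


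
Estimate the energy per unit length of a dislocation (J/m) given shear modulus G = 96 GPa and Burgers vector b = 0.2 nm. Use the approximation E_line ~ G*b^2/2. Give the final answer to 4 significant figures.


E = G*b^2/2
b = 0.2 nm = 2e-10 m
G = 96 GPa = 9.6e+10 Pa
E = 0.5 * 9.6e+10 * (2e-10)^2
E = 1.92e-09 J/m


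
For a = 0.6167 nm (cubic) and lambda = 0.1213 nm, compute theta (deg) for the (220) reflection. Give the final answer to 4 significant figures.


d = a / sqrt(h^2+k^2+l^2)
d = 0.6167 / sqrt(8) = 0.218036 nm
lambda = 2*d*sin(theta)  =>  sin(theta) = lambda / (2*d)
sin(theta) = 0.1213 / (2 * 0.218036) = 0.278165
theta = 16.15 deg


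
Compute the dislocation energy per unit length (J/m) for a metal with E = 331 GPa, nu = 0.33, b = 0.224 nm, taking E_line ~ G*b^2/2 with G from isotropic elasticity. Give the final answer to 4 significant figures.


Step 1: G = E / (2*(1+nu))
G = 331 / (2*(1+0.33)) = 124.436 GPa = 1.24436e+11 Pa
Step 2: E_line = G*b^2/2
b = 0.224 nm = 2.24e-10 m
E_line = 0.5 * 1.24436e+11 * (2.24e-10)^2 = 3.122e-09 J/m


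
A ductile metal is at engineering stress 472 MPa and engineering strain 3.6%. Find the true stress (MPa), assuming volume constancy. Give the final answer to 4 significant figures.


sigma_true = sigma_eng * (1 + epsilon_eng)
sigma_true = 472 * (1 + 0.036)
sigma_true = 489 MPa


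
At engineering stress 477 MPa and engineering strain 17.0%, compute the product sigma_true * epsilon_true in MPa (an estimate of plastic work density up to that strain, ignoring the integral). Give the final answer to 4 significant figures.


sigma_true = sigma_eng * (1 + epsilon_eng)
sigma_true = 477 * (1 + 0.17) = 558.09 MPa
epsilon_true = ln(1 + epsilon_eng)
epsilon_true = ln(1 + 0.17) = 0.157004
sigma_true * epsilon_true = 558.09 * 0.157004 = 87.62 MPa


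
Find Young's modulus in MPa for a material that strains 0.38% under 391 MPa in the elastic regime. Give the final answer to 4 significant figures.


E = sigma / epsilon
epsilon = 0.38% = 3.8e-03
E = 391 / 3.8e-03
E = 102900 MPa


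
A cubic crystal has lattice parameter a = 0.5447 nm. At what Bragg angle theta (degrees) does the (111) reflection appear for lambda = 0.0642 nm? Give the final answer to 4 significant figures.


d = a / sqrt(h^2+k^2+l^2)
d = 0.5447 / sqrt(3) = 0.314483 nm
lambda = 2*d*sin(theta)  =>  sin(theta) = lambda / (2*d)
sin(theta) = 0.0642 / (2 * 0.314483) = 0.102072
theta = 5.859 deg


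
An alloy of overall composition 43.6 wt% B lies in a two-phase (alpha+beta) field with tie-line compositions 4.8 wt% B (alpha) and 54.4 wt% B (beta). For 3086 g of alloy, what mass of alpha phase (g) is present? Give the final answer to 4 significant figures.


f_alpha = (C_beta - C0) / (C_beta - C_alpha)
f_alpha = (54.4 - 43.6) / (54.4 - 4.8) = 0.217742
m_alpha = f_alpha * m_total = 0.217742 * 3086 = 672 g


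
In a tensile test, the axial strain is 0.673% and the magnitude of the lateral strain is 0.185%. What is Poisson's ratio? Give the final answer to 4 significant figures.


nu = -epsilon_lat / epsilon_axial
Lateral strain is contraction (negative), so using magnitudes:
nu = 0.185 / 0.673
nu = 0.2749


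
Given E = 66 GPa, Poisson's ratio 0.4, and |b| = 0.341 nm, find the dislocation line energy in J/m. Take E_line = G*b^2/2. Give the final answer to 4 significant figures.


Step 1: G = E / (2*(1+nu))
G = 66 / (2*(1+0.4)) = 23.5714 GPa = 2.35714e+10 Pa
Step 2: E_line = G*b^2/2
b = 0.341 nm = 3.41e-10 m
E_line = 0.5 * 2.35714e+10 * (3.41e-10)^2 = 1.37e-09 J/m


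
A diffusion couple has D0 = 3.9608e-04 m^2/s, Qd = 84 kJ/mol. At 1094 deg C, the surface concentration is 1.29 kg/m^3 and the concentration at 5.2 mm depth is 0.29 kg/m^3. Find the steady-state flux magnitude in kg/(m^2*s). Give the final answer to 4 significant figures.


Step 1: D = D0 * exp(-Qd/(R*T))
T = 1094 + 273.15 = 1367.15 K
D = 3.9608e-04 * exp(-84e3 / (8.314 * 1367.15)) = 2.44502e-07 m^2/s
Step 2: J = D * (C1 - C2) / dx
J = 2.44502e-07 * (1.29 - 0.29) / 5.2e-03
J = 4.702e-05 kg/(m^2*s)


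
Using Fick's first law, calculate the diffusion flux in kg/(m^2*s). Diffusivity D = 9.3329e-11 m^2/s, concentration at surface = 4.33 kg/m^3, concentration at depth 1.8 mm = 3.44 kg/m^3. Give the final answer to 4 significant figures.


J = -D * (dC/dx) = D * (C1 - C2) / dx
J = 9.3329e-11 * (4.33 - 3.44) / 1.8e-03
J = 4.615e-08 kg/(m^2*s)


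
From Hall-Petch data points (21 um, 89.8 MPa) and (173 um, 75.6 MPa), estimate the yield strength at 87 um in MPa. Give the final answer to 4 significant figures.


sigma_y = sigma0 + k / sqrt(d)
1/sqrt(d1) = 1/sqrt(2.1e-05) = 218.218;  1/sqrt(d2) = 76.0286
k = (sigma1 - sigma2) / (1/sqrt(d1) - 1/sqrt(d2)) = (89.8 - 75.6) / (218.218 - 76.0286) = 0.0998669 MPa*m^0.5
sigma0 = sigma1 - k/sqrt(d1) = 89.8 - 0.0998669*218.218 = 68.0073 MPa
sigma_y(d3) = 68.0073 + 0.0998669 / sqrt(8.7e-05) = 78.71 MPa


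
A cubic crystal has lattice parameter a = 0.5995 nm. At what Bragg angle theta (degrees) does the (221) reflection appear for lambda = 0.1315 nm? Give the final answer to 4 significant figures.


d = a / sqrt(h^2+k^2+l^2)
d = 0.5995 / sqrt(9) = 0.199833 nm
lambda = 2*d*sin(theta)  =>  sin(theta) = lambda / (2*d)
sin(theta) = 0.1315 / (2 * 0.199833) = 0.329024
theta = 19.21 deg


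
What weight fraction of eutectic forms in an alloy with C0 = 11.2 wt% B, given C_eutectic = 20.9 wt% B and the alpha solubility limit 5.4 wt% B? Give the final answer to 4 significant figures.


f_primary = (C_e - C0) / (C_e - C_alpha_max)
f_primary = (20.9 - 11.2) / (20.9 - 5.4)
f_primary = 0.625806
f_eutectic = 1 - 0.625806 = 0.3742


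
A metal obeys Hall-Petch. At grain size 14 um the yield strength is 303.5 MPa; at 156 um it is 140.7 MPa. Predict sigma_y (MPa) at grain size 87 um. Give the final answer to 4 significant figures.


sigma_y = sigma0 + k / sqrt(d)
1/sqrt(d1) = 1/sqrt(1.4e-05) = 267.261;  1/sqrt(d2) = 80.0641
k = (sigma1 - sigma2) / (1/sqrt(d1) - 1/sqrt(d2)) = (303.5 - 140.7) / (267.261 - 80.0641) = 0.869671 MPa*m^0.5
sigma0 = sigma1 - k/sqrt(d1) = 303.5 - 0.869671*267.261 = 71.0706 MPa
sigma_y(d3) = 71.0706 + 0.869671 / sqrt(8.7e-05) = 164.3 MPa


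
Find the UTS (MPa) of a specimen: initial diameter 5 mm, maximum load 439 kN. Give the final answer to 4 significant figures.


A0 = pi*(d/2)^2 = pi*(5/2)^2 = 19.635 mm^2
UTS = F_max / A0 = 439*1000 / 19.635
UTS = 22360 MPa


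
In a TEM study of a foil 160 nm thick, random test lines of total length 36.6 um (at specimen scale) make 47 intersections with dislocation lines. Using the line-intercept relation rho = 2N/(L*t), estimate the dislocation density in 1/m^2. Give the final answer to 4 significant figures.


rho = 2N / (L * t)
L = 36.6 um = 3.66e-05 m, t = 160 nm = 1.6e-07 m
rho = 2 * 47 / (3.66e-05 * 1.6e-07)
rho = 1.605e+13 1/m^2


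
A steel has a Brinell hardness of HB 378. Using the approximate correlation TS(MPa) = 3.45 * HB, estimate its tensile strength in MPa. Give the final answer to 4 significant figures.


TS (MPa) = 3.45 * HB
TS = 3.45 * 378
TS = 1304 MPa


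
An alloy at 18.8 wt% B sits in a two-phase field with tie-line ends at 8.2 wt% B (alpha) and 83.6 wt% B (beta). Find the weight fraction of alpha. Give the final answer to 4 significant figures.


f_alpha = (C_beta - C0) / (C_beta - C_alpha)
f_alpha = (83.6 - 18.8) / (83.6 - 8.2)
f_alpha = 0.8594


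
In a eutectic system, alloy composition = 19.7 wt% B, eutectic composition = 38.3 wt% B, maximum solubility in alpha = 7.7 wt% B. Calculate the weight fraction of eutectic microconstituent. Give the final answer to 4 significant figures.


f_primary = (C_e - C0) / (C_e - C_alpha_max)
f_primary = (38.3 - 19.7) / (38.3 - 7.7)
f_primary = 0.607843
f_eutectic = 1 - 0.607843 = 0.3922


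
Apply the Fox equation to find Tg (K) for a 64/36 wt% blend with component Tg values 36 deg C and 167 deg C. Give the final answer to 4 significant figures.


1/Tg = w1/Tg1 + w2/Tg2 (in Kelvin)
Tg1 = 309.15 K, Tg2 = 440.15 K
1/Tg = 0.64/309.15 + 0.36/440.15
Tg = 346.2 K


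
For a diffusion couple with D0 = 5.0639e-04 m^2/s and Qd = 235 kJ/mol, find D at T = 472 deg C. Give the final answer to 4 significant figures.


D = D0 * exp(-Qd / (R*T))
T = 745.15 K
D = 5.0639e-04 * exp(-235e3 / (8.314 * 745.15))
D = 1.7e-20 m^2/s


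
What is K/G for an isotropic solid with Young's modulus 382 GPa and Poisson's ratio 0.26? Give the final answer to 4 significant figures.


G = E / (2*(1+nu))
G = 382 / (2*(1+0.26)) = 151.587 GPa
K = E / (3*(1-2*nu))
K = 382 / (3*(1-2*0.26)) = 265.278 GPa
K/G = 265.278 / 151.587 = 1.75


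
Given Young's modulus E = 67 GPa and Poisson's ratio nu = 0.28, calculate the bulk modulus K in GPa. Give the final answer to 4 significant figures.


K = E / (3*(1-2*nu))
K = 67 / (3*(1-2*0.28))
K = 50.76 GPa


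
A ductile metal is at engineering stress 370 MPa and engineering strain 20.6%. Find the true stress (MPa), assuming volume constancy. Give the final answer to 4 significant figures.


sigma_true = sigma_eng * (1 + epsilon_eng)
sigma_true = 370 * (1 + 0.206)
sigma_true = 446.2 MPa


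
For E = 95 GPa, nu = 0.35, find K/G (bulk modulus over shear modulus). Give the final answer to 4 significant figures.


G = E / (2*(1+nu))
G = 95 / (2*(1+0.35)) = 35.1852 GPa
K = E / (3*(1-2*nu))
K = 95 / (3*(1-2*0.35)) = 105.556 GPa
K/G = 105.556 / 35.1852 = 3
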